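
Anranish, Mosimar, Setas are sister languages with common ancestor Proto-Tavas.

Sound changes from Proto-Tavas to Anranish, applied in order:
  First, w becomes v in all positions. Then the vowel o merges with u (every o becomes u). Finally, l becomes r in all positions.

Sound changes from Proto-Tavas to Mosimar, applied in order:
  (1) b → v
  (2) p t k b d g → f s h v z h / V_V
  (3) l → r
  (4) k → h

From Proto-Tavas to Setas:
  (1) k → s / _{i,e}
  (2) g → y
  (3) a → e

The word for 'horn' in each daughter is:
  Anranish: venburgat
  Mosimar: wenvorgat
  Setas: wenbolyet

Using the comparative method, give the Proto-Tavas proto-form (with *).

Position 6: Anranish has r, Mosimar has r, Setas has l. Setas preserves l here (none of its changes turn any other segment into l), so the proto-segment is *l.
Position 5: Anranish has u, Mosimar has o, Setas has o. Mosimar preserves o here (none of its changes turn any other segment into o), so the proto-segment is *o.
This points to *wenbolgat. Verify forward in each daughter:
Anranish: start from *wenbolgat.
  rule 1 (unconditioned shift): wenbolgat → venbolgat
  rule 2 (vowel merger): venbolgat → venbulgat
  rule 3 (unconditioned shift): venbulgat → venburgat
  ⇒ Anranish venburgat
Mosimar: start from *wenbolgat.
  rule 1 (unconditioned shift): wenbolgat → wenvolgat
  rule 2: no change — wenvolgat
  rule 3 (unconditioned shift): wenvolgat → wenvorgat
  rule 4: no change — wenvorgat
  ⇒ Mosimar wenvorgat
Setas: *wenbolgat
  wenbolgat (rule 1 does not apply)
  wenbolgat → wenbolyat   [unconditioned shift]
  wenbolyat → wenbolyet   [vowel merger]
  giving Setas wenbolyet.
*wenbolgat is the unique common source.

*wenbolgat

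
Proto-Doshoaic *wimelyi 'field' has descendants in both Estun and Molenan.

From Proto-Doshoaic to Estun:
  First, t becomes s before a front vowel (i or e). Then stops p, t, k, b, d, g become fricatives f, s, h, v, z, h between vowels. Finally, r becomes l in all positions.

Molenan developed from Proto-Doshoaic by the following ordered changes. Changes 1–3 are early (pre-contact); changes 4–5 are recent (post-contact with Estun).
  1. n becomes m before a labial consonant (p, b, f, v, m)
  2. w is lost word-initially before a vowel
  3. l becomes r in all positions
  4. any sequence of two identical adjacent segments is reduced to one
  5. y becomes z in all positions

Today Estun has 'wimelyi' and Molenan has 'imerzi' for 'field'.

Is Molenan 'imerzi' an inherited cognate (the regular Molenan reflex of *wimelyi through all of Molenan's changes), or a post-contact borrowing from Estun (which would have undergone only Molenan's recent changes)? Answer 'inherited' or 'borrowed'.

If inherited, *wimelyi would pass through all of Molenan's changes:
Molenan: *wimelyi > imelyi > imeryi > imerzi  (by glide loss, unconditioned shift, unconditioned shift)
If borrowed from Estun 'wimelyi' after the early changes, it would undergo only the recent ones:
  rule 4 (degemination): no change (wimelyi)
  rule 5 (unconditioned shift): wimelyi → wimelzi
  ⇒ as a loan: wimelzi
Molenan 'imerzi' matches the inherited outcome exactly, so it is an inherited cognate, not a loan.

inherited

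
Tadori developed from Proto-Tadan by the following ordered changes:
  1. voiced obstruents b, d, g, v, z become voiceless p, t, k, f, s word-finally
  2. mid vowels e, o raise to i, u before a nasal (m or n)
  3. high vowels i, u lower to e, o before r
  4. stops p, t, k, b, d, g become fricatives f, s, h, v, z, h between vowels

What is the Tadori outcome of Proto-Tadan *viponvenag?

vifunvinak

Tadori: *viponvenag > viponvenak > vipunvinak > vifunvinak  (by final devoicing, pre-nasal raising, intervocalic lenition)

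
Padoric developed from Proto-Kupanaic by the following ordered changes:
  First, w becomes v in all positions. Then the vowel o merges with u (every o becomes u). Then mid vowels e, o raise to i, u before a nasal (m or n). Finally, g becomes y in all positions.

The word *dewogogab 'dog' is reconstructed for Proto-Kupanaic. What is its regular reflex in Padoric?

Padoric: *dewogogab > devogogab > devugugab > devuyuyab  (by unconditioned shift, vowel merger, unconditioned shift)

devuyuyab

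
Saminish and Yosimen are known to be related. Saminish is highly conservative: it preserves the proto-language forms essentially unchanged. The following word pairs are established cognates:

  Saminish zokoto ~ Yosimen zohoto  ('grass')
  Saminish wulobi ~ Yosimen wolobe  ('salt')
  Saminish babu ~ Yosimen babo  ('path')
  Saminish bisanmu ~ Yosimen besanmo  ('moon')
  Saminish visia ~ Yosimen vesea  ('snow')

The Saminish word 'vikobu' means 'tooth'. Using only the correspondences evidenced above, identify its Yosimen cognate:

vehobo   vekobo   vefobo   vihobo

bisanmu ~ besanmo, visia ~ vesea — Saminish i corresponds to Yosimen e after a consonant, before a consonant other than r, m, n, p, b, f, v.
zokoto ~ zohoto — Saminish k corresponds to Yosimen h between vowels (before a back vowel).
babu ~ babo, bisanmu ~ besanmo — Saminish u corresponds to Yosimen o word-finally.
Applying these to Saminish 'vikobu':
  vikobu → vekobu   (i→e after a consonant, before a consonant other than r, m, n, p, b, f, v)
  vekobu → vehobu   (k→h between vowels (before a back vowel))
  vehobu → vehobo   (u→o word-finally)
So the Yosimen cognate is 'vehobo'.

vehobo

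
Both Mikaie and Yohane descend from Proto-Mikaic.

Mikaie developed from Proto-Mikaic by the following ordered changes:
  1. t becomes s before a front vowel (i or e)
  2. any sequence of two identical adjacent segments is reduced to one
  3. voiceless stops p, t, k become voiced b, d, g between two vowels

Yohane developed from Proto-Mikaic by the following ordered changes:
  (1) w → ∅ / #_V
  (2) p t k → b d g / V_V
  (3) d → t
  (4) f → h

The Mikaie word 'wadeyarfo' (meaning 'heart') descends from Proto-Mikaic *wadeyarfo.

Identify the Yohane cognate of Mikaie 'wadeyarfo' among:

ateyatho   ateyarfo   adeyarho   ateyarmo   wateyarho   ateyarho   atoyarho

Yohane: *wadeyarfo > adeyarfo > ateyarfo > ateyarho  (by glide loss, unconditioned shift, unconditioned shift)
Among the options, 'ateyarho' alone shows every Yohane change applied in order.

ateyarho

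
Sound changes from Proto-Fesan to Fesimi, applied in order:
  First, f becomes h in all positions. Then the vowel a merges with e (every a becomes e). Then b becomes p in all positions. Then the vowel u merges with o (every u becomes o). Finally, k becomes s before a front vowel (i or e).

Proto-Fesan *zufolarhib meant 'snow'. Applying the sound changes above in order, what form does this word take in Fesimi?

zoholerhip

Fesimi: start from *zufolarhib.
  rule 1 (unconditioned shift): zufolarhib → zuholarhib
  rule 2 (vowel merger): zuholarhib → zuholerhib
  rule 3 (unconditioned shift): zuholerhib → zuholerhip
  rule 4 (vowel merger): zuholerhip → zoholerhip
  rule 5: no change — zoholerhip
  ⇒ Fesimi zoholerhip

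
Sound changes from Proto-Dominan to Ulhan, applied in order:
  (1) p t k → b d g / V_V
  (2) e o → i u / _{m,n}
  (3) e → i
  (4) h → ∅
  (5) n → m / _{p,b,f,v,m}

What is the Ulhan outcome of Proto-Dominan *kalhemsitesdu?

Ulhan: *kalhemsitesdu > kalhemsidesdu > kalhimsidesdu > kalhimsidisdu > kalimsidisdu  (by intervocalic voicing, pre-nasal raising, vowel merger, h-loss)

kalimsidisdu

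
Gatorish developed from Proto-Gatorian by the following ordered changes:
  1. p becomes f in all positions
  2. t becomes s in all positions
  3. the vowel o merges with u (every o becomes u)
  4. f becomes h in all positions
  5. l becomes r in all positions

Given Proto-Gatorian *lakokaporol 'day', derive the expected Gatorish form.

rakukahurur

Gatorish: *lakokaporol > lakokaforol > lakukafurul > lakukahurul > rakukahurur  (by unconditioned shift, vowel merger, unconditioned shift, unconditioned shift)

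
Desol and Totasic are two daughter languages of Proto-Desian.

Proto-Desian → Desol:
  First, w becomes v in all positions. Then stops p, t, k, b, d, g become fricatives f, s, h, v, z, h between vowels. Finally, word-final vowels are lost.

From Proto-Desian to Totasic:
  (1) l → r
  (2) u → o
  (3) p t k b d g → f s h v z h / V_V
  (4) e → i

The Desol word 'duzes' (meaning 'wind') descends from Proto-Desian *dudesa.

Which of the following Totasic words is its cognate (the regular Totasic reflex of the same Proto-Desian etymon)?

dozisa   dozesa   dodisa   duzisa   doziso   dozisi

dozisa

Totasic: *dudesa
  dudesa (rule 1 does not apply)
  dudesa → dodesa   [vowel merger]
  dodesa → dozesa   [intervocalic lenition]
  dozesa → dozisa   [vowel merger]
  giving Totasic dozisa.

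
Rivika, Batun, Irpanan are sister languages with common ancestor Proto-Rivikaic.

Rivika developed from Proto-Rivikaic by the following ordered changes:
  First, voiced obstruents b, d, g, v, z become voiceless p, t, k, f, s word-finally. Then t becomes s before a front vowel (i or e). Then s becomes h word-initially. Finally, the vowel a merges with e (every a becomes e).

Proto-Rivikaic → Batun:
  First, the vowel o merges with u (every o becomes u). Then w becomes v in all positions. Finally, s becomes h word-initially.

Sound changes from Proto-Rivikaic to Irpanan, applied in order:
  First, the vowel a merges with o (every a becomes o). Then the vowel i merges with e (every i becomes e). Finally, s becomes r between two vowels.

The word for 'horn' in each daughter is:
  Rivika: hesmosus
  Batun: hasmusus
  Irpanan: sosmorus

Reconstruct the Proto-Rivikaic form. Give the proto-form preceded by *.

*sasmosus

Position 1: Rivika has h, Batun has h, Irpanan has s. Irpanan preserves s here (none of its changes turn any other segment into s), so the proto-segment is *s.
Position 6: Rivika has s, Batun has s, Irpanan has r. Batun preserves s here (none of its changes turn any other segment into s), so the proto-segment is *s.
Position 2: Rivika has e, Batun has a, Irpanan has o. Batun preserves a here (none of its changes turn any other segment into a), so the proto-segment is *a.
Continuing position by position gives *sasmosus; check it forward:
Rivika: *sasmosus > hasmosus > hesmosus  (by debuccalisation, vowel merger)
Batun: start from *sasmosus.
  rule 1 (vowel merger): sasmosus → sasmusus
  rule 2: no change — sasmusus
  rule 3 (debuccalisation): sasmusus → hasmusus
  ⇒ Batun hasmusus
Irpanan: *sasmosus > sosmosus > sosmorus  (by vowel merger, rhotacism)
No other proto-form is consistent with every reflex, so the reconstruction is *sasmosus.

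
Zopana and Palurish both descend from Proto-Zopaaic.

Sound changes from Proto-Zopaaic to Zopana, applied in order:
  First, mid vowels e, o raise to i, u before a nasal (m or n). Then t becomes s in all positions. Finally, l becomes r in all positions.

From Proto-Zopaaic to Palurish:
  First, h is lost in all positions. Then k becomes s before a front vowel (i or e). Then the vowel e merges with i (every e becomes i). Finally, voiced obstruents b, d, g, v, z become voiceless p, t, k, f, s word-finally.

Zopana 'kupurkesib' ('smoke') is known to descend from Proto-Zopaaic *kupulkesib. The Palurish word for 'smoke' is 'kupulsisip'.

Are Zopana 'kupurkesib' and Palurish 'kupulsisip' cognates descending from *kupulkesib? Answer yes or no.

yes

Derive the expected Palurish reflex of *kupulkesib:
Palurish: start from *kupulkesib.
  rule 1: no change — kupulkesib
  rule 2 (palatalisation): kupulkesib → kupulsesib
  rule 3 (vowel merger): kupulsesib → kupulsisib
  rule 4 (final devoicing): kupulsisib → kupulsisip
  ⇒ Palurish kupulsisip
Palurish 'kupulsisip' matches the regular reflex exactly, so the pair is cognate.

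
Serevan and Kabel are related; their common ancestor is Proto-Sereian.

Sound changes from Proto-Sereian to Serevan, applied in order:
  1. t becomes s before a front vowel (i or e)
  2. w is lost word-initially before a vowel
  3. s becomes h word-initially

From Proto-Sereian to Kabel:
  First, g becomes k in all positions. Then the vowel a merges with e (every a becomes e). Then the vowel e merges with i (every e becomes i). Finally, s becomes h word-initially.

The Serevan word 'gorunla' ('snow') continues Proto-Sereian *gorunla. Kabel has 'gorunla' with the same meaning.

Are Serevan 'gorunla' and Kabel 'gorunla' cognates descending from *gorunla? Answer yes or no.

no

Derive the expected Kabel reflex of *gorunla:
Kabel: start from *gorunla.
  rule 1 (unconditioned shift): gorunla → korunla
  rule 2 (vowel merger): korunla → korunle
  rule 3 (vowel merger): korunle → korunli
  rule 4: no change — korunli
  ⇒ Kabel korunli
The regular Kabel reflex would be 'korunli', but the attested form is 'gorunla'. The correspondence is irregular, so they are not cognates (the Kabel form has a different source).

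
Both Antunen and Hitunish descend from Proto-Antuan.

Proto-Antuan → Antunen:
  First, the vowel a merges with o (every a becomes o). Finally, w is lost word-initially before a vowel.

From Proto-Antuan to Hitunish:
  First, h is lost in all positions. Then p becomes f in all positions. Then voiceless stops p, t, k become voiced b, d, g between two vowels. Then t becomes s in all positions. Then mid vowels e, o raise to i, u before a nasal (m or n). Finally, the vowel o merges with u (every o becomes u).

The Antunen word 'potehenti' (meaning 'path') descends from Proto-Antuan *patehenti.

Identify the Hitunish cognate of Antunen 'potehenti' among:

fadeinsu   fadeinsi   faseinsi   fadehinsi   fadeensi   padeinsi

Hitunish: start from *patehenti.
  rule 1 (h-loss): patehenti → pateenti
  rule 2 (unconditioned shift): pateenti → fateenti
  rule 3 (intervocalic voicing): fateenti → fadeenti
  rule 4 (unconditioned shift): fadeenti → fadeensi
  rule 5 (pre-nasal raising): fadeensi → fadeinsi
  rule 6: no change — fadeinsi
  ⇒ Hitunish fadeinsi

fadeinsi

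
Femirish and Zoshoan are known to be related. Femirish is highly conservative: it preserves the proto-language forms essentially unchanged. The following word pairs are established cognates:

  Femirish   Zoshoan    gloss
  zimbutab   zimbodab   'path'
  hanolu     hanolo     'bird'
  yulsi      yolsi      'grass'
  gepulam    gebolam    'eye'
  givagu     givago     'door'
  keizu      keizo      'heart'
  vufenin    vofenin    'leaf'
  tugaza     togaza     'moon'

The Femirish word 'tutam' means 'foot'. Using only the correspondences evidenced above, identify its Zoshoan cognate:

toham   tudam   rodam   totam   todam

zimbutab ~ zimbodab, yulsi ~ yolsi — Femirish u corresponds to Zoshoan o after a consonant, before a consonant other than r, m, n, p, b, f, v.
zimbutab ~ zimbodab — Femirish t corresponds to Zoshoan d between vowels (before a back vowel).
Applying these to Femirish 'tutam':
  tutam → totam   (u→o after a consonant, before a consonant other than r, m, n, p, b, f, v)
  totam → todam   (t→d between vowels (before a back vowel))
So the Zoshoan cognate is 'todam'.

todam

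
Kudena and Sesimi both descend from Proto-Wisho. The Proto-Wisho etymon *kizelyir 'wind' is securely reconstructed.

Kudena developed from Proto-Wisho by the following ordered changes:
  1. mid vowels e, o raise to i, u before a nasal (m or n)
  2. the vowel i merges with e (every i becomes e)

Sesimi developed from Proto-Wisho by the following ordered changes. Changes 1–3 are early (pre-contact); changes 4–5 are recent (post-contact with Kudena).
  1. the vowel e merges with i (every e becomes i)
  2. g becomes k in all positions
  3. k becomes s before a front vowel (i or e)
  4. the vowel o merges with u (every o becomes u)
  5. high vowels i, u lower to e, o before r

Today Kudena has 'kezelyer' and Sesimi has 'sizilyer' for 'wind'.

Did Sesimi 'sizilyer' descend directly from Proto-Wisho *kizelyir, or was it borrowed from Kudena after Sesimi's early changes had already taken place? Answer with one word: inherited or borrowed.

inherited

If inherited, *kizelyir would pass through all of Sesimi's changes:
Sesimi: start from *kizelyir.
  rule 1 (vowel merger): kizelyir → kizilyir
  rule 2: no change — kizilyir
  rule 3 (palatalisation): kizilyir → sizilyir
  rule 4: no change — sizilyir
  rule 5 (pre-rhotic lowering): sizilyir → sizilyer
  ⇒ Sesimi sizilyer
If borrowed from Kudena 'kezelyer' after the early changes, it would undergo only the recent ones:
  rule 4 (vowel merger): no change (kezelyer)
  rule 5 (pre-rhotic lowering): no change (kezelyer)
  ⇒ as a loan: kezelyer
Sesimi 'sizilyer' matches the inherited outcome exactly, so it is an inherited cognate, not a loan.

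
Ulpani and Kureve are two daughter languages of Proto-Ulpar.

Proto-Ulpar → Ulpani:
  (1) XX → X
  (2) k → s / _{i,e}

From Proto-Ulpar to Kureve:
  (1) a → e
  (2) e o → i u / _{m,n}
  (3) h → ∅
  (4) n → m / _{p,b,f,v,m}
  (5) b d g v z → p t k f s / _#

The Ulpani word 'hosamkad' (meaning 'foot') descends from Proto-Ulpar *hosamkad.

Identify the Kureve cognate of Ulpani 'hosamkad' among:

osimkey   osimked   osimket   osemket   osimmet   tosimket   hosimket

Kureve: start from *hosamkad.
  rule 1 (vowel merger): hosamkad → hosemked
  rule 2 (pre-nasal raising): hosemked → hosimked
  rule 3 (h-loss): hosimked → osimked
  rule 4: no change — osimked
  rule 5 (final devoicing): osimked → osimket
  ⇒ Kureve osimket
Only 'osimket' matches the regular Kureve development of *hosamkad.

osimket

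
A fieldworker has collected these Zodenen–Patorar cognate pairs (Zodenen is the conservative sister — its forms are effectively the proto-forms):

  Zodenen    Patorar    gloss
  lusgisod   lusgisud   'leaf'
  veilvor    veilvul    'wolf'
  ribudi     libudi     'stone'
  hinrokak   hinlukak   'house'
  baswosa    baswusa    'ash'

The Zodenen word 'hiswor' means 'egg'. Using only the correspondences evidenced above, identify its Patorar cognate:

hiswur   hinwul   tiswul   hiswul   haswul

hiswul

veilvor ~ veilvul — Zodenen o corresponds to Patorar u after a consonant, before r.
veilvor ~ veilvul — Zodenen r corresponds to Patorar l word-finally.
Applying these to Zodenen 'hiswor':
  hiswor → hiswur   (o→u after a consonant, before r)
  hiswur → hiswul   (r→l word-finally)
So the Patorar cognate is 'hiswul'.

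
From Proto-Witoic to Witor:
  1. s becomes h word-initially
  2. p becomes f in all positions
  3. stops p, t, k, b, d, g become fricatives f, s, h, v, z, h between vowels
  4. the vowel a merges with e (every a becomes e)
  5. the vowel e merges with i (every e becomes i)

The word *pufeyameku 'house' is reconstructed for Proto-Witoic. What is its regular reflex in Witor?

Witor: *pufeyameku > fufeyameku > fufeyamehu > fufeyemehu > fufiyimihu  (by unconditioned shift, intervocalic lenition, vowel merger, vowel merger)

fufiyimihu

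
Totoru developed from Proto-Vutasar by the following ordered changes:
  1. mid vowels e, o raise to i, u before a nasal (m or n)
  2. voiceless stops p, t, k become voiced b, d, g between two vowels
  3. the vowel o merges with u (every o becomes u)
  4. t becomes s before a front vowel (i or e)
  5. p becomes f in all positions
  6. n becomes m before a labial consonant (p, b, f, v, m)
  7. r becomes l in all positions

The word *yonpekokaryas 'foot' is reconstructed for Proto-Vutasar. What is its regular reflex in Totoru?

Totoru: *yonpekokaryas > yunpekokaryas > yunpegogaryas > yunpegugaryas > yunfegugaryas > yumfegugaryas > yumfegugalyas  (by pre-nasal raising, intervocalic voicing, vowel merger, unconditioned shift, nasal place assimilation, unconditioned shift)

yumfegugalyas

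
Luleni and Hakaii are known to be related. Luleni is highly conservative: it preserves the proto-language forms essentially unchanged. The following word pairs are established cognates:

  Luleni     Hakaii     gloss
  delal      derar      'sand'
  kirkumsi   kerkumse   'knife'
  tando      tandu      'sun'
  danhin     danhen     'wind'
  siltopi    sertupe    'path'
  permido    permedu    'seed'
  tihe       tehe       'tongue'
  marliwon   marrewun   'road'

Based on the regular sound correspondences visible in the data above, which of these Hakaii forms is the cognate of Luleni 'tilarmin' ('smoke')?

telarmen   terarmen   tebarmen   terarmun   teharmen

terarmen

siltopi ~ sertupe, permido ~ permedu — Luleni i corresponds to Hakaii e after a consonant, before a consonant other than r, m, n, p, b, f, v.
delal ~ derar — Luleni l corresponds to Hakaii r between vowels (before a back vowel).
danhin ~ danhen — Luleni i corresponds to Hakaii e after a consonant, before a nasal.
Applying these to Luleni 'tilarmin':
  tilarmin → telarmin   (i→e after a consonant, before a consonant other than r, m, n, p, b, f, v)
  telarmin → terarmin   (l→r between vowels (before a back vowel))
  terarmin → terarmen   (i→e after a consonant, before a nasal)
So the Hakaii cognate is 'terarmen'.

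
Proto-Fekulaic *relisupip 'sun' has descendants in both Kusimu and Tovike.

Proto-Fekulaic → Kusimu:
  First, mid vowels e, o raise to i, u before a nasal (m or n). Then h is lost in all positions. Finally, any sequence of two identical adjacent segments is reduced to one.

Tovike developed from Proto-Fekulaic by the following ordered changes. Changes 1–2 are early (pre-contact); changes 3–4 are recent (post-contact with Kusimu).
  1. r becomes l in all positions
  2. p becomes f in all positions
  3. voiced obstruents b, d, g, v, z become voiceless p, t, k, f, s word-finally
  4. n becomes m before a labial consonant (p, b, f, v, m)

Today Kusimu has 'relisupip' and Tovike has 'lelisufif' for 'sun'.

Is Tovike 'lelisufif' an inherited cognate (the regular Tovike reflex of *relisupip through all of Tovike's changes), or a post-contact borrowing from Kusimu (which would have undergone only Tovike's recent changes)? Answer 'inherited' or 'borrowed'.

inherited

If inherited, *relisupip would pass through all of Tovike's changes:
Tovike: *relisupip
  relisupip → lelisupip   [unconditioned shift]
  lelisupip → lelisufif   [unconditioned shift]
  lelisufif (rule 3 does not apply)
  lelisufif (rule 4 does not apply)
  giving Tovike lelisufif.
If borrowed from Kusimu 'relisupip' after the early changes, it would undergo only the recent ones:
  rule 3 (final devoicing): no change (relisupip)
  rule 4 (nasal place assimilation): no change (relisupip)
  ⇒ as a loan: relisupip
Tovike 'lelisufif' matches the inherited outcome exactly, so it is an inherited cognate, not a loan.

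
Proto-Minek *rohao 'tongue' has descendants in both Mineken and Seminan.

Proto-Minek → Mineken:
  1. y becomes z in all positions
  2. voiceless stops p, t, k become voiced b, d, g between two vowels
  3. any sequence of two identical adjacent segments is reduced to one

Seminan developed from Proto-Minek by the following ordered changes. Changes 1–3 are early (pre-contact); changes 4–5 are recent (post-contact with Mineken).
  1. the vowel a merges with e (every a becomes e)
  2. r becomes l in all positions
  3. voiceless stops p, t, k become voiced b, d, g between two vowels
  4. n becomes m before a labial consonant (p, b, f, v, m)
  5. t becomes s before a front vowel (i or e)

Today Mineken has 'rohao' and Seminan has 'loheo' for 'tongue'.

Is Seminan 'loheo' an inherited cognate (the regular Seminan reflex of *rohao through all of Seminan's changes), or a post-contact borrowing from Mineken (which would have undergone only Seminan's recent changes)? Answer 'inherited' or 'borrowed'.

inherited

If inherited, *rohao would pass through all of Seminan's changes:
Seminan: *rohao
  rohao → roheo   [vowel merger]
  roheo → loheo   [unconditioned shift]
  loheo (rule 3 does not apply)
  loheo (rule 4 does not apply)
  loheo (rule 5 does not apply)
  giving Seminan loheo.
If borrowed from Mineken 'rohao' after the early changes, it would undergo only the recent ones:
  rule 4 (nasal place assimilation): no change (rohao)
  rule 5 (palatalisation): no change (rohao)
  ⇒ as a loan: rohao
Seminan 'loheo' matches the inherited outcome exactly, so it is an inherited cognate, not a loan.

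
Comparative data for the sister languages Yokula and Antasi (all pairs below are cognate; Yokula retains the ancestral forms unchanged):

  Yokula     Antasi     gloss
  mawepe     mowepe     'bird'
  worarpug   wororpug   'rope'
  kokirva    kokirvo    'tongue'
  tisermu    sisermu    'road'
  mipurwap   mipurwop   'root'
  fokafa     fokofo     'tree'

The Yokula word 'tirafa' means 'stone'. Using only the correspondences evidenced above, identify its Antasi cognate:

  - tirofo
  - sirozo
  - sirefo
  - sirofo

sirofo

tisermu ~ sisermu — Yokula t corresponds to Antasi s word-initially before a front vowel.
fokafa ~ fokofo — Yokula a corresponds to Antasi o after a consonant, before a labial obstruent.
kokirva ~ kokirvo, fokafa ~ fokofo — Yokula a corresponds to Antasi o word-finally.
Applying these to Yokula 'tirafa':
  tirafa → sirafa   (t→s word-initially before a front vowel)
  sirafa → sirofa   (a→o after a consonant, before a labial obstruent)
  sirofa → sirofo   (a→o word-finally)
So the Antasi cognate is 'sirofo'.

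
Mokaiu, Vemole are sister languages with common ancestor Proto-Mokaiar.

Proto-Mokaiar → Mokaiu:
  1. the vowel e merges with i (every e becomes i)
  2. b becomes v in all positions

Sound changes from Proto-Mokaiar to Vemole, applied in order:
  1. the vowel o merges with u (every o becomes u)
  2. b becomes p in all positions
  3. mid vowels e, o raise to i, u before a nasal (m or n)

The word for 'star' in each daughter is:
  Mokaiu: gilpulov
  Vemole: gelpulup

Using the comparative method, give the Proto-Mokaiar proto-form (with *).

Position 2: Mokaiu has i, Vemole has e. Vemole preserves e here (none of its changes turn any other segment into e), so the proto-segment is *e.
Position 7: Mokaiu has o, Vemole has u. Mokaiu preserves o here (none of its changes turn any other segment into o), so the proto-segment is *o.
This points to *gelpulob. Verify forward in each daughter:
Mokaiu: *gelpulob
  gelpulob → gilpulob   [vowel merger]
  gilpulob → gilpulov   [unconditioned shift]
  giving Mokaiu gilpulov.
Vemole: *gelpulob > gelpulub > gelpulup  (by vowel merger, unconditioned shift)
No other proto-form is consistent with every reflex, so the reconstruction is *gelpulob.

*gelpulob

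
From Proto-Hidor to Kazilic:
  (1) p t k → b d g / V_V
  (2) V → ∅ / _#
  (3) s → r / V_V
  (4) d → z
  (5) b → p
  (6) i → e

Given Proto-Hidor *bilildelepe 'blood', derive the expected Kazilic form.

pelelzelep

Kazilic: *bilildelepe > bilildelebe > bilildeleb > bililzeleb > pililzelep > pelelzelep  (by intervocalic voicing, apocope, unconditioned shift, unconditioned shift, vowel merger)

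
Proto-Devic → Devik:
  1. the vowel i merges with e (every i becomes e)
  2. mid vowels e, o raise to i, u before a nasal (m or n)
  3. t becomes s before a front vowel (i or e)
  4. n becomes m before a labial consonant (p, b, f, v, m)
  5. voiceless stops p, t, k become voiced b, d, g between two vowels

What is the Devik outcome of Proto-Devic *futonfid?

Devik: *futonfid > futonfed > futunfed > futumfed > fudumfed  (by vowel merger, pre-nasal raising, nasal place assimilation, intervocalic voicing)

fudumfed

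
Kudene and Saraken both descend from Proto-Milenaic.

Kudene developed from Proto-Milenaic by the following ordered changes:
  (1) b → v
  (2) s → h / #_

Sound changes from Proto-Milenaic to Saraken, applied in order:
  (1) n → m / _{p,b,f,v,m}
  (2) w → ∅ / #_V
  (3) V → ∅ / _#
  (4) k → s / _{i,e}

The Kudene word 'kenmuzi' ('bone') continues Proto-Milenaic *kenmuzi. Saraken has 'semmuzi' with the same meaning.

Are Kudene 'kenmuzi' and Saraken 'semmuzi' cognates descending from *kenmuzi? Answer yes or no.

no

Derive the expected Saraken reflex of *kenmuzi:
Saraken: *kenmuzi
  kenmuzi → kemmuzi   [nasal place assimilation]
  kemmuzi (rule 2 does not apply)
  kemmuzi → kemmuz   [apocope]
  kemmuz → semmuz   [palatalisation]
  giving Saraken semmuz.
The regular Saraken reflex would be 'semmuz', but the attested form is 'semmuzi'. The correspondence is irregular, so they are not cognates (the Saraken form has a different source).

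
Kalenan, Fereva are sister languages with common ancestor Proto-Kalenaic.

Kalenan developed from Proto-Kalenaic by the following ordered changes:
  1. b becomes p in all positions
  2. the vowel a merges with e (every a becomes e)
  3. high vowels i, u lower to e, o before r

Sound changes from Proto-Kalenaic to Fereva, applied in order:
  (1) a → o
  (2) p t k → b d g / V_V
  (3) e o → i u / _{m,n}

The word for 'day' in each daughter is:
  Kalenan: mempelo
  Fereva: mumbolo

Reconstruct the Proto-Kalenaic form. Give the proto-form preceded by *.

Position 2: Kalenan has e, Fereva has u. Taking the neighbouring segments as reconstructed: Kalenan e could go back to *a or *e; Fereva u could go back to *a or *o or *u — the one source consistent with every daughter is *a.
Position 5: Kalenan has e, Fereva has o. Taking the neighbouring segments as reconstructed: Kalenan e could go back to *a or *e; Fereva o could go back to *a or *o — the one source consistent with every daughter is *a.
Position 4: Kalenan has p, Fereva has b. Taking the neighbouring segments as reconstructed: Kalenan p could go back to *p or *b; Fereva b can only go back to *b — the one source consistent with every daughter is *b.
The remaining positions agree across the daughters. Check the candidate against every language:
Kalenan: *mambalo > mampalo > mempelo  (by unconditioned shift, vowel merger)
Fereva: *mambalo
  mambalo → mombolo   [vowel merger]
  mombolo (rule 2 does not apply)
  mombolo → mumbolo   [pre-nasal raising]
  giving Fereva mumbolo.
*mambalo is the unique common source.

*mambalo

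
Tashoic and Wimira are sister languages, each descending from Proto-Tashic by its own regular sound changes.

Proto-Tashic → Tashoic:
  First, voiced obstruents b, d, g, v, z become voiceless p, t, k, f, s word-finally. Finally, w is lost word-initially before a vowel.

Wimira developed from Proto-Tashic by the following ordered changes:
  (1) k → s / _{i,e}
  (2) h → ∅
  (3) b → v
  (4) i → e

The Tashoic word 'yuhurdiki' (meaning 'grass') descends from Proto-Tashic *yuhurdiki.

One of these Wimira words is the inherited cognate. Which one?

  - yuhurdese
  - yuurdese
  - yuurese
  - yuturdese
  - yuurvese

Wimira: *yuhurdiki > yuhurdisi > yuurdisi > yuurdese  (by palatalisation, h-loss, vowel merger)
Only 'yuurdese' matches the regular Wimira development of *yuhurdiki.

yuurdese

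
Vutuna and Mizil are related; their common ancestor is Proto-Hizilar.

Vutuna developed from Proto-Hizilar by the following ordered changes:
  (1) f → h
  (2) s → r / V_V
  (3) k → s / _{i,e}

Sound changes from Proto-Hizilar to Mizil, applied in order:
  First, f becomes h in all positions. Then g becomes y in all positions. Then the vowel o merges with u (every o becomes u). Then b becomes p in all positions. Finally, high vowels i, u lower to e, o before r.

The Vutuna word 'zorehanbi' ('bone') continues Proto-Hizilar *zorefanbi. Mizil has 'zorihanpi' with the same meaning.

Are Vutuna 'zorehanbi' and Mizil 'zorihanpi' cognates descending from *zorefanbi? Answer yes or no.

Derive the expected Mizil reflex of *zorefanbi:
Mizil: *zorefanbi
  zorefanbi → zorehanbi   [unconditioned shift]
  zorehanbi (rule 2 does not apply)
  zorehanbi → zurehanbi   [vowel merger]
  zurehanbi → zurehanpi   [unconditioned shift]
  zurehanpi → zorehanpi   [pre-rhotic lowering]
  giving Mizil zorehanpi.
The regular Mizil reflex would be 'zorehanpi', but the attested form is 'zorihanpi'. The correspondence is irregular, so they are not cognates (the Mizil form has a different source).

no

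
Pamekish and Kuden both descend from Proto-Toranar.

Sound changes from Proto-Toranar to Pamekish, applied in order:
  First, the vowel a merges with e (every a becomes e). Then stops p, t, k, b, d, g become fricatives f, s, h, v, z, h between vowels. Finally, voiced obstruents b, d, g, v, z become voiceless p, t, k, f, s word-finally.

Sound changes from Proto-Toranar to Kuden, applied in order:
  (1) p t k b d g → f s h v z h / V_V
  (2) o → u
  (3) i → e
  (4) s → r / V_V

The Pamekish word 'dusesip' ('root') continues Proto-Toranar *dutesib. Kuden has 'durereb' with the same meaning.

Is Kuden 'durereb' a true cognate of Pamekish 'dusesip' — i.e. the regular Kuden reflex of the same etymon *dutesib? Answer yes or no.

yes

Derive the expected Kuden reflex of *dutesib:
Kuden: *dutesib > dusesib > duseseb > durereb  (by intervocalic lenition, vowel merger, rhotacism)
Kuden 'durereb' matches the regular reflex exactly, so the pair is cognate.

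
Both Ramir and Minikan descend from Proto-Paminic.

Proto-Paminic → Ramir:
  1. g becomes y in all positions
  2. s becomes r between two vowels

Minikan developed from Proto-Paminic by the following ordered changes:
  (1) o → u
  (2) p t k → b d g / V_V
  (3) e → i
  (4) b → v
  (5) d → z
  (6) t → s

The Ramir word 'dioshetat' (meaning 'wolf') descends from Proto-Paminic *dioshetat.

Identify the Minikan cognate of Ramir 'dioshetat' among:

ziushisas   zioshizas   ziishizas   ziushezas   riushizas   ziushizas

ziushizas

Minikan: *dioshetat > diushetat > diushedat > diushidat > ziushizat > ziushizas  (by vowel merger, intervocalic voicing, vowel merger, unconditioned shift, unconditioned shift)
Only 'ziushizas' matches the regular Minikan development of *dioshetat.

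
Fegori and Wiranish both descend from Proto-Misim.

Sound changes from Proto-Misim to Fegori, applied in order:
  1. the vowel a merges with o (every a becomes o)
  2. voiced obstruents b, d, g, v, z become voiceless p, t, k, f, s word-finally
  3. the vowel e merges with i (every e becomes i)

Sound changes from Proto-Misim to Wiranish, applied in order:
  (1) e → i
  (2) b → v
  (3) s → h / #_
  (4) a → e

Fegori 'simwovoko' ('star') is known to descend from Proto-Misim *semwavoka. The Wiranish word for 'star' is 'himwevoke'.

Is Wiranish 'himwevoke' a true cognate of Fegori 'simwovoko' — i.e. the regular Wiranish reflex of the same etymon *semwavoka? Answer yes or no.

Derive the expected Wiranish reflex of *semwavoka:
Wiranish: *semwavoka > simwavoka > himwavoka > himwevoke  (by vowel merger, debuccalisation, vowel merger)
Wiranish 'himwevoke' matches the regular reflex exactly, so the pair is cognate.

yes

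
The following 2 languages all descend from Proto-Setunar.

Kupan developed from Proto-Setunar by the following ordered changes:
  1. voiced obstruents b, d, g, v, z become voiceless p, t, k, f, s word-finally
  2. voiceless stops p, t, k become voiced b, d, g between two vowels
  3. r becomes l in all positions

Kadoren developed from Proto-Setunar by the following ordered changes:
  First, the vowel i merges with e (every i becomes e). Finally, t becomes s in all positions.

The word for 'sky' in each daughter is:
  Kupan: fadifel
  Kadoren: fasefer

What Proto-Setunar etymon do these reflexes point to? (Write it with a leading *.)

*fatifer

Position 3: Kupan has d, Kadoren has s. Taking the neighbouring segments as reconstructed: Kupan d could go back to *t or *d; Kadoren s could go back to *t or *s — the one source consistent with every daughter is *t.
Position 7: Kupan has l, Kadoren has r. Kadoren preserves r here (none of its changes turn any other segment into r), so the proto-segment is *r.
Position 4: Kupan has i, Kadoren has e. Kupan preserves i here (none of its changes turn any other segment into i), so the proto-segment is *i.
This points to *fatifer. Verify forward in each daughter:
Kupan: start from *fatifer.
  rule 1: no change — fatifer
  rule 2 (intervocalic voicing): fatifer → fadifer
  rule 3 (unconditioned shift): fadifer → fadifel
  ⇒ Kupan fadifel
Kadoren: start from *fatifer.
  rule 1 (vowel merger): fatifer → fatefer
  rule 2 (unconditioned shift): fatefer → fasefer
  ⇒ Kadoren fasefer
No other proto-form is consistent with every reflex, so the reconstruction is *fatifer.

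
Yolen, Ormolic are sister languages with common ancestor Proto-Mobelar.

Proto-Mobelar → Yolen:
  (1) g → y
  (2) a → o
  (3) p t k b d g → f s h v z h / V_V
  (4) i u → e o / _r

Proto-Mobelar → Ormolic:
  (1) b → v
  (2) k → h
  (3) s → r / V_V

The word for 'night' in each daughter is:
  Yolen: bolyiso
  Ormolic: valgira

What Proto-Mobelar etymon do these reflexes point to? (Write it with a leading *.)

Position 7: Yolen has o, Ormolic has a. Ormolic preserves a here (none of its changes turn any other segment into a), so the proto-segment is *a.
Position 4: Yolen has y, Ormolic has g. Ormolic preserves g here (none of its changes turn any other segment into g), so the proto-segment is *g.
Position 2: Yolen has o, Ormolic has a. Ormolic preserves a here (none of its changes turn any other segment into a), so the proto-segment is *a.
This points to *balgisa. Verify forward in each daughter:
Yolen: *balgisa
  balgisa → balyisa   [unconditioned shift]
  balyisa → bolyiso   [vowel merger]
  bolyiso (rule 3 does not apply)
  bolyiso (rule 4 does not apply)
  giving Yolen bolyiso.
Ormolic: start from *balgisa.
  rule 1 (unconditioned shift): balgisa → valgisa
  rule 2: no change — valgisa
  rule 3 (rhotacism): valgisa → valgira
  ⇒ Ormolic valgira
No other proto-form is consistent with every reflex, so the reconstruction is *balgisa.

*balgisa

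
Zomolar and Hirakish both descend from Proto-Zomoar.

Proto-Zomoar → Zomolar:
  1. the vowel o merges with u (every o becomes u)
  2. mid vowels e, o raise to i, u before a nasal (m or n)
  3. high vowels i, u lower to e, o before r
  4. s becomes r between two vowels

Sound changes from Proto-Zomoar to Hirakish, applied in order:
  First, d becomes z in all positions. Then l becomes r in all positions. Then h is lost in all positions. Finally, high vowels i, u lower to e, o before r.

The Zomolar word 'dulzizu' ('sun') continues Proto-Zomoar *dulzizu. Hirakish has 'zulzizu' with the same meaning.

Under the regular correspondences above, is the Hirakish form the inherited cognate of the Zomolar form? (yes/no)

no

Derive the expected Hirakish reflex of *dulzizu:
Hirakish: *dulzizu > zulzizu > zurzizu > zorzizu  (by unconditioned shift, unconditioned shift, pre-rhotic lowering)
The regular Hirakish reflex would be 'zorzizu', but the attested form is 'zulzizu'. The correspondence is irregular, so they are not cognates (the Hirakish form has a different source).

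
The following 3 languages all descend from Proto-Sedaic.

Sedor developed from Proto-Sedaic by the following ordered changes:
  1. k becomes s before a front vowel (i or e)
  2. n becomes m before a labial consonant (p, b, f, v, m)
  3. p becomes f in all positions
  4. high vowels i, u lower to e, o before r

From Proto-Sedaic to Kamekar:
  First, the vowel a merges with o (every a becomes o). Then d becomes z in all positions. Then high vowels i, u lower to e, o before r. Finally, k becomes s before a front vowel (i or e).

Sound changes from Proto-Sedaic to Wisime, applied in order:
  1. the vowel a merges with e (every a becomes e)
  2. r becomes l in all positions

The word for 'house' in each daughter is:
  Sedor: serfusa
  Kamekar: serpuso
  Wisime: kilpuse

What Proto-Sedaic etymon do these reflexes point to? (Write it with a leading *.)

*kirpusa

Position 4: Sedor has f, Kamekar has p, Wisime has p. Kamekar preserves p here (none of its changes turn any other segment into p), so the proto-segment is *p.
Position 1: Sedor has s, Kamekar has s, Wisime has k. Wisime preserves k here (none of its changes turn any other segment into k), so the proto-segment is *k.
Position 3: Sedor has r, Kamekar has r, Wisime has l. Sedor preserves r here (none of its changes turn any other segment into r), so the proto-segment is *r.
Continuing position by position gives *kirpusa; check it forward:
Sedor: *kirpusa
  kirpusa → sirpusa   [palatalisation]
  sirpusa (rule 2 does not apply)
  sirpusa → sirfusa   [unconditioned shift]
  sirfusa → serfusa   [pre-rhotic lowering]
  giving Sedor serfusa.
Kamekar: start from *kirpusa.
  rule 1 (vowel merger): kirpusa → kirpuso
  rule 2: no change — kirpuso
  rule 3 (pre-rhotic lowering): kirpuso → kerpuso
  rule 4 (palatalisation): kerpuso → serpuso
  ⇒ Kamekar serpuso
Wisime: start from *kirpusa.
  rule 1 (vowel merger): kirpusa → kirpuse
  rule 2 (unconditioned shift): kirpuse → kilpuse
  ⇒ Wisime kilpuse
Only *kirpusa yields all of Sedor serfusa, Kamekar serpuso, Wisime kilpuse.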